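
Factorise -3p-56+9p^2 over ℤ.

Need a pair with product 9·(-56) = -504 and sum -3: that's 21 and -24.
Split the middle term: 9p^2+21p - 24p-56 = 3p(3p+7) - 8(3p+7).

(3p+7)(3p-8)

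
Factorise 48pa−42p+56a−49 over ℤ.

Group as (48pa−42p) + (56a−49) = 6p(8a−7) + 7(8a−7).
Both groups share the factor (8a−7).

(6p+7)(8a−7)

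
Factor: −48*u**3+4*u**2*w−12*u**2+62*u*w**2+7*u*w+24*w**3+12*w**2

−(3*u−4*w)*(4*u+2*w+1)*(4*u+3*w)

Group: 4*u*(−12*u**2+10*u*w−3*u+8*w**2+4*w) + 3*w*(−12*u**2+10*u*w−3*u+8*w**2+4*w); both groups contain (−12*u**2+10*u*w−3*u+8*w**2+4*w), so (4*u+3*w) is a factor with cofactor −12*u**2+10*u*w−3*u+8*w**2+4*w.
The cofactor groups again: −12*u**2+10*u*w−3*u+8*w**2+4*w = −4*u*(3*u−4*w) + (−2*w−1)*(3*u−4*w); both groups contain (3*u−4*w), giving −(4*u+2*w+1)*(3*u−4*w).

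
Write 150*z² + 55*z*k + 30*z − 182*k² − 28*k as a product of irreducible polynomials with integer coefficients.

Group: 10*z*(15*z − 14*k) + (13*k + 2)*(15*z − 14*k); both groups contain (15*z − 14*k).

(15*z − 14*k)*(10*z + 13*k + 2)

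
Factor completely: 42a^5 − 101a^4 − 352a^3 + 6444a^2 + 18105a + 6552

Among the possible rational roots, a = −7/2 is a root, so (2a + 7) divides it; the quotient is 21a^4 − 124a^3 + 258a^2 + 2319a + 936.
Continuing, a = −3/7 is a root, so (7a + 3) divides it; the quotient is 3a^3 − 19a^2 + 45a + 312.
Continuing, a = −8/3 is a root, so (3a + 8) is a factor; dividing leaves a^2 − 9a + 39.
The quadratic a^2 − 9a + 39 has discriminant −75 < 0 and is irreducible over ℤ.

(2a + 7)(3a + 8)(7a + 3)(a^2 − 9a + 39)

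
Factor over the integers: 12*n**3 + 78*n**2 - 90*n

Pull out the common factor 6*n, then factor the remaining trinomial.

6*n*(2*n + 15)*(n - 1)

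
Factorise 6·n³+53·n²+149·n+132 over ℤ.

(6·n+11)·(n+3)·(n+4)

Testing divisors of the constant over divisors of the leading coefficient, n = −11/6 is a root, so (6·n+11) divides it; the quotient is n²+7·n+12.
The remaining quadratic factors as (n+3)(n+4).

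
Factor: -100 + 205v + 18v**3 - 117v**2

Among the possible rational roots, v = 5/6 is a root, giving the factor (6v - 5) and quotient 3v**2 - 17v + 20.
The remaining quadratic factors as (v - 4)(3v - 5).

(3v - 5)(6v - 5)(v - 4)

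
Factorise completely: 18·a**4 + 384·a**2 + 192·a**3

6·a**2·(3·a + 8)·(a + 8)

Pull out the common factor 6·a**2, then factor the remaining trinomial.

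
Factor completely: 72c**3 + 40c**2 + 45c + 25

(9c + 5)(8c**2 + 5)

Group as (72c**3 + 45c) + (40c**2 + 25) = 9c(8c**2 + 5) + 5(8c**2 + 5).
Both groups share the factor (8c**2 + 5).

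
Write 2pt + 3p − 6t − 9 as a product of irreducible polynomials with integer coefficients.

(2t + 3)(p − 3)

Group as (2pt + 3p) + (−6t − 9) = p(2t + 3) − 3(2t + 3).
Both groups share the factor (2t + 3).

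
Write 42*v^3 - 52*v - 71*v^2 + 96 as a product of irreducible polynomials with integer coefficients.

By the rational root theorem, v = 3/2 is a root, so (2*v - 3) divides it; the quotient is 21*v^2 - 4*v - 32.
The remaining quadratic factors as (3*v - 4)(7*v + 8).

(2*v - 3)*(3*v - 4)*(7*v + 8)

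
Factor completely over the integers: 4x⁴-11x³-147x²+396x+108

By the rational root theorem, x = -1/4 is a root, so (4x+1) is a factor; dividing leaves x³-3x²-36x+108.
Continuing, x = 6 is a root, giving the factor (x-6) and quotient x²+3x-18.
The remaining quadratic factors as (x+6)(x-3).

(4x+1)(x+6)(x-3)(x-6)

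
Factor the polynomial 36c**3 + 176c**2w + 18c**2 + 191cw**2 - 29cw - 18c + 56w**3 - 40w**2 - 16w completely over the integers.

Group: 2c(18c**2 + 25cw - 9c + 8w**2 - 8w) + (7w + 2)(18c**2 + 25cw - 9c + 8w**2 - 8w); both groups contain (18c**2 + 25cw - 9c + 8w**2 - 8w), so (2c + 7w + 2) is a factor with cofactor 18c**2 + 25cw - 9c + 8w**2 - 8w.
The cofactor groups again: 18c**2 + 25cw - 9c + 8w**2 - 8w = 2c(9c + 8w) + (w - 1)(9c + 8w); both groups contain (9c + 8w), giving (2c + w - 1)(9c + 8w).

(2c + 7w + 2)(2c + w - 1)(9c + 8w)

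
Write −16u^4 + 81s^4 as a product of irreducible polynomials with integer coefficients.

(3s + 2u)(3s − 2u)(9s^2 + 4u^2)

(3s)⁴ − (2u)⁴ = ((3s)² − (2u)²)((3s)² + (2u)²); the first factor splits again, the second (9s^2 + 4u^2) is irreducible.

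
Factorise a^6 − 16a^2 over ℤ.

Pull out the common factor a^2, leaving a^4 − 16.
Recognize a difference of squares with the parts a^2 and 4.
a^2 − 4 is again a difference of squares: (a − 2)(a + 2).

a^2(a + 2)(a − 2)(a^2 + 4)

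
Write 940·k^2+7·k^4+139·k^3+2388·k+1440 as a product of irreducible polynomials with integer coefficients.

Among the possible rational roots, k = -6 is a root, so (k+6) is a factor; dividing leaves 7·k^3+97·k^2+358·k+240.
Next, k = -5 is a root, giving the factor (k+5) and quotient 7·k^2+62·k+48.
The remaining quadratic factors as (7·k+6)(k+8).

(7·k+6)·(k+5)·(k+6)·(k+8)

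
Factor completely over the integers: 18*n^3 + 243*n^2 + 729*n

9*n*(2*n + 9)*(n + 9)

Pull out the common factor 9*n, then factor the remaining trinomial.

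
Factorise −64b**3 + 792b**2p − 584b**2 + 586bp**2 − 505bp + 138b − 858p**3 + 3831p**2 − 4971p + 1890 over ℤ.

−(8b + 11p − 14)(8b − 6p + 15)(b − 13p + 9)

Group: 8b(−8b**2 + 93bp − 58b + 143p**2 − 281p + 126) + (−6p + 15)(−8b**2 + 93bp − 58b + 143p**2 − 281p + 126); both groups contain (−8b**2 + 93bp − 58b + 143p**2 − 281p + 126), so (8b − 6p + 15) is a factor with cofactor −8b**2 + 93bp − 58b + 143p**2 − 281p + 126.
The cofactor groups again: −8b**2 + 93bp − 58b + 143p**2 − 281p + 126 = −b(8b + 11p − 14) + (13p − 9)(8b + 11p − 14); both groups contain (8b + 11p − 14), giving −(b − 13p + 9)(8b + 11p − 14).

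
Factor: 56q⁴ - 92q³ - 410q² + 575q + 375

By the rational root theorem, q = 5/2 is a root, giving the factor (2q - 5) and quotient 28q³ + 24q² - 145q - 75.
Next, q = 15/7 is a root, giving the factor (7q - 15) and quotient 4q² + 12q + 5.
The remaining quadratic factors as (2q + 5)(2q + 1).

(2q + 1)(2q + 5)(2q - 5)(7q - 15)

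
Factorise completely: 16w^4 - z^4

(2w + z)(2w - z)(4w^2 + z^2)

Difference of squares twice: with A = 2w and B = z, A⁴ − B⁴ = (A² − B²)(A² + B²), and A² − B² factors again.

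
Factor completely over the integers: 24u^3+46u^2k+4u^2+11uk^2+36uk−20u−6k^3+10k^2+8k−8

Group: 3u(8u^2+10uk−4u−3k^2+8k−4) + (2k+2)(8u^2+10uk−4u−3k^2+8k−4); both groups contain (8u^2+10uk−4u−3k^2+8k−4), so (3u+2k+2) is a factor with cofactor 8u^2+10uk−4u−3k^2+8k−4.
The cofactor groups again: 8u^2+10uk−4u−3k^2+8k−4 = 2u(4u−k+2) + (3k−2)(4u−k+2); both groups contain (4u−k+2), giving (2u+3k−2)(4u−k+2).

(4u−k+2)(3u+2k+2)(2u+3k−2)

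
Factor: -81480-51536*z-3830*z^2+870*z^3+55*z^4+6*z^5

(2*z-15)*(3*z+14)*(z+2)*(z^2+10*z+194)

By the rational root theorem, z = 15/2 is a root, so (2*z-15) divides it; the quotient is 3*z^4+50*z^3+810*z^2+4160*z+5432.
Next, z = -2 is a root, so (z+2) divides it; the quotient is 3*z^3+44*z^2+722*z+2716.
Continuing, z = -14/3 is a root, giving the factor (3*z+14) and quotient z^2+10*z+194.
The quadratic z^2+10*z+194 has discriminant -676 < 0 and is irreducible over ℤ.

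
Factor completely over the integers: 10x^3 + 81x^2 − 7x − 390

(2x + 15)(5x + 13)(x − 2)

By the rational root theorem, x = 2 is a root, so (x − 2) is a factor; dividing leaves 10x^2 + 101x + 195.
The remaining quadratic factors as (5x + 13)(2x + 15).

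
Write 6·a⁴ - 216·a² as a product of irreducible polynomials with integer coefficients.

Pull out the common factor 6·a²; a² - 36 is a difference of squares.

6·a²·(a + 6)·(a - 6)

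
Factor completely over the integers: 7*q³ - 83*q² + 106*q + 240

(7*q + 8)*(q - 10)*(q - 3)

Trying the rational-root candidates, q = 3 is a root, so (q - 3) divides it; the quotient is 7*q² - 62*q - 80.
The remaining quadratic factors as (q - 10)(7*q + 8).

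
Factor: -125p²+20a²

5(2a+5p)(2a-5p)

Factor out 5, leaving 4a²-25p², which is a difference of two squares.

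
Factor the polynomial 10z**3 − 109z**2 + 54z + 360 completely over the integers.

(2z + 3)(5z − 12)(z − 10)

Trying the rational-root candidates, z = −3/2 is a root, giving the factor (2z + 3) and quotient 5z**2 − 62z + 120.
The remaining quadratic factors as (z − 10)(5z − 12).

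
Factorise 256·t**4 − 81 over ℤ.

(4·t + 3)·(4·t − 3)·(16·t**2 + 9)

Write as (16·t**2)² − (9)², then factor 16·t**2 − 9 once more.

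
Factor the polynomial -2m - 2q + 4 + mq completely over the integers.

(m - 2)(q - 2)

Group as (mq - 2m) + (-2q + 4) = m(q - 2) - 2(q - 2).
Both groups share the factor (q - 2).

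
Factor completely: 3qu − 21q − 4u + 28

Group as (3qu − 21q) + (−4u + 28) = 3q(u − 7) − 4(u − 7).
Both groups share the factor (u − 7).

(3q − 4)(u − 7)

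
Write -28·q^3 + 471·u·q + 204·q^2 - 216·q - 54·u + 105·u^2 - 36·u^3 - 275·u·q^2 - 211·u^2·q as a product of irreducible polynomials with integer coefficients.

Group: 9·u·(-4·u^2 - 23·u·q + 9·u - 28·q^2 + 36·q) + (q - 6)·(-4·u^2 - 23·u·q + 9·u - 28·q^2 + 36·q); both groups contain (-4·u^2 - 23·u·q + 9·u - 28·q^2 + 36·q), so (9·u + q - 6) is a factor with cofactor -4·u^2 - 23·u·q + 9·u - 28·q^2 + 36·q.
The cofactor groups again: -4·u^2 - 23·u·q + 9·u - 28·q^2 + 36·q = -u·(4·u + 7·q - 9) - 4·q·(4·u + 7·q - 9); both groups contain (4·u + 7·q - 9), giving -(u + 4·q)·(4·u + 7·q - 9).

-(u + 4·q)·(4·u + 7·q - 9)·(9·u + q - 6)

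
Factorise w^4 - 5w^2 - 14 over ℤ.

Substitute u = w^2 to get a quadratic in u, then factor.
w^2 - 7 is irreducible over ℤ (7 is not a perfect square).
w^2 + 2 is irreducible over ℤ (always positive, so no real roots).

(w^2 + 2)(w^2 - 7)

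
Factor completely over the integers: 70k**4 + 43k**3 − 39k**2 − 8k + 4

Trying the rational-root candidates, k = −2/5 is a root, so (5k + 2) divides it; the quotient is 14k**3 + 3k**2 − 9k + 2.
Then k = 2/7 is a root, so (7k − 2) divides it; the quotient is 2k**2 + k − 1.
The remaining quadratic factors as (2k − 1)(k + 1).

(2k − 1)(5k + 2)(7k − 2)(k + 1)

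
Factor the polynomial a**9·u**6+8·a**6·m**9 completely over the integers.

Pull out the common factor a**6, leaving a**3·u**6+8·m**9.
Recognize a sum of cubes with the parts 2·m**3 and a·u**2.

a**6·(a·u**2+2·m**3)·(a**2·u**4−2·a·m**3·u**2+4·m**6)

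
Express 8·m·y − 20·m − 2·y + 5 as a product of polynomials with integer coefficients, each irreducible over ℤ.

(2·y − 5)·(4·m − 1)

Group as (8·m·y − 20·m) + (−2·y + 5) = 4·m·(2·y − 5) − (2·y − 5).
Both groups share the factor (2·y − 5).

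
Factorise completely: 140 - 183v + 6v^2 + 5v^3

(5v - 4)(v + 7)(v - 5)

Among the possible rational roots, v = -7 is a root, so (v + 7) is a factor; dividing leaves 5v^2 - 29v + 20.
The remaining quadratic factors as (v - 5)(5v - 4).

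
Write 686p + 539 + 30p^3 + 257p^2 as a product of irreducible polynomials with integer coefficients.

By the rational root theorem, p = −7/2 is a root, giving the factor (2p + 7) and quotient 15p^2 + 76p + 77.
The remaining quadratic factors as (5p + 7)(3p + 11).

(2p + 7)(3p + 11)(5p + 7)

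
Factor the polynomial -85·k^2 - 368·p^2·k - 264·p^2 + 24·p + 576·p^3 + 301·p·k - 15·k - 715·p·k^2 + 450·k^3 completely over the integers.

(8·p - 5·k)·(8·p - 9·k - 1)·(9·p + 10·k - 3)

Group: 9·p·(64·p^2 - 112·p·k - 8·p + 45·k^2 + 5·k) + (10·k - 3)·(64·p^2 - 112·p·k - 8·p + 45·k^2 + 5·k); both groups contain (64·p^2 - 112·p·k - 8·p + 45·k^2 + 5·k), so (9·p + 10·k - 3) is a factor with cofactor 64·p^2 - 112·p·k - 8·p + 45·k^2 + 5·k.
The cofactor groups again: 64·p^2 - 112·p·k - 8·p + 45·k^2 + 5·k = 8·p·(8·p - 9·k - 1) - 5·k·(8·p - 9·k - 1); both groups contain (8·p - 9·k - 1), giving (8·p - 5·k)·(8·p - 9·k - 1).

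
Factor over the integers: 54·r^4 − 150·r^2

6·r^2·(3·r + 5)·(3·r − 5)

Factor out 6·r^2, leaving 9·r^2 − 25, which is a difference of two squares.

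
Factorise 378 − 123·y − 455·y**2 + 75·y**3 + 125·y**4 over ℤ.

Among the possible rational roots, y = −6/5 is a root, giving the factor (5·y + 6) and quotient 25·y**3 − 15·y**2 − 73·y + 63.
Then y = −9/5 is a root, so (5·y + 9) is a factor; dividing leaves 5·y**2 − 12·y + 7.
The remaining quadratic factors as (y − 1)(5·y − 7).

(5·y + 6)·(5·y + 9)·(5·y − 7)·(y − 1)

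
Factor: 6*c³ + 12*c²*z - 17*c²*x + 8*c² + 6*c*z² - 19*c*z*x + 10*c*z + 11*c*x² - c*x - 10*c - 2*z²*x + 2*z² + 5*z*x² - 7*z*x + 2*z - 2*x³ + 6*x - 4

Group: c*(6*c² + 6*c*z - 5*c*x - 4*c - 2*z*x + 2*z + x² + x - 2) + (z - 2*x + 2)*(6*c² + 6*c*z - 5*c*x - 4*c - 2*z*x + 2*z + x² + x - 2); both groups contain (6*c² + 6*c*z - 5*c*x - 4*c - 2*z*x + 2*z + x² + x - 2), so (c + z - 2*x + 2) is a factor with cofactor 6*c² + 6*c*z - 5*c*x - 4*c - 2*z*x + 2*z + x² + x - 2.
The cofactor groups again: 6*c² + 6*c*z - 5*c*x - 4*c - 2*z*x + 2*z + x² + x - 2 = 2*c*(3*c - x + 1) + (2*z - x - 2)*(3*c - x + 1); both groups contain (3*c - x + 1), giving (2*c + 2*z - x - 2)*(3*c - x + 1).

(2*c + 2*z - x - 2)*(3*c - x + 1)*(c + z - 2*x + 2)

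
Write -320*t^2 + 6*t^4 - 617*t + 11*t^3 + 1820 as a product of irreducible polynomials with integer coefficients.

By the rational root theorem, t = 7 is a root, so (t - 7) divides it; the quotient is 6*t^3 + 53*t^2 + 51*t - 260.
Next, t = 5/3 is a root, giving the factor (3*t - 5) and quotient 2*t^2 + 21*t + 52.
The remaining quadratic factors as (2*t + 13)(t + 4).

(2*t + 13)*(3*t - 5)*(t + 4)*(t - 7)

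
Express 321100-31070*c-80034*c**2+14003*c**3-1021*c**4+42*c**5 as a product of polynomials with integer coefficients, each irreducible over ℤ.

Trying the rational-root candidates, c = 13/6 is a root, so (6*c-13) divides it; the quotient is 7*c**4-155*c**3+1998*c**2-9010*c-24700.
Then c = 10 is a root, giving the factor (c-10) and quotient 7*c**3-85*c**2+1148*c+2470.
Then c = -13/7 is a root, so (7*c+13) divides it; the quotient is c**2-14*c+190.
The quadratic c**2-14*c+190 has discriminant -564 < 0 and is irreducible over ℤ.

(6*c-13)*(7*c+13)*(c-10)*(c**2-14*c+190)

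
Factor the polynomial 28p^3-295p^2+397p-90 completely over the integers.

(4p-5)(7p-2)(p-9)

By the rational root theorem, p = 2/7 is a root, so (7p-2) is a factor; dividing leaves 4p^2-41p+45.
The remaining quadratic factors as (4p-5)(p-9).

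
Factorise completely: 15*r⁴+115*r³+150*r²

5*r²*(3*r+5)*(r+6)

Pull out the common factor 5*r², then factor the remaining trinomial.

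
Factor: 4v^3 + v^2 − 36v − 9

Group as (4v^3 − 36v) + (v^2 − 9) = 4v(v^2 − 9) + (v^2 − 9).
Both groups share the factor (v^2 − 9).

(4v + 1)(v + 3)(v − 3)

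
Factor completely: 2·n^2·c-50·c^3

Factor out 2·c, leaving n^2-25·c^2, which is a difference of two squares.

2·c·(n-5·c)·(n+5·c)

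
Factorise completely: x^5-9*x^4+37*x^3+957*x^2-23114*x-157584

Trying the rational-root candidates, x = -7 is a root, so (x+7) divides it; the quotient is x^4-16*x^3+149*x^2-86*x-22512.
Next, x = -8 is a root, so (x+8) divides it; the quotient is x^3-24*x^2+341*x-2814.
Next, x = 14 is a root, so (x-14) is a factor; dividing leaves x^2-10*x+201.
The quadratic x^2-10*x+201 has discriminant -704 < 0 and is irreducible over ℤ.

(x+7)*(x+8)*(x-14)*(x^2-10*x+201)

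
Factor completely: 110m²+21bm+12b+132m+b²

Group: b(b+10m+12) + 11m(b+10m+12); both groups contain (b+10m+12).

(b+10m+12)(b+11m)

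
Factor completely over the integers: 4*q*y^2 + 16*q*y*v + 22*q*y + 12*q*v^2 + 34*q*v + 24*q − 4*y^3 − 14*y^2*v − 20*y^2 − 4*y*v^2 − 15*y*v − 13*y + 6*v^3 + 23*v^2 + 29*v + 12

Group: 2*y*(2*q*y + 6*q*v + 8*q − 2*y^2 − 5*y*v − 7*y + 3*v^2 + 7*v + 4) + (2*v + 3)*(2*q*y + 6*q*v + 8*q − 2*y^2 − 5*y*v − 7*y + 3*v^2 + 7*v + 4); both groups contain (2*q*y + 6*q*v + 8*q − 2*y^2 − 5*y*v − 7*y + 3*v^2 + 7*v + 4), so (2*y + 2*v + 3) is a factor with cofactor 2*q*y + 6*q*v + 8*q − 2*y^2 − 5*y*v − 7*y + 3*v^2 + 7*v + 4.
The cofactor groups again: 2*q*y + 6*q*v + 8*q − 2*y^2 − 5*y*v − 7*y + 3*v^2 + 7*v + 4 = y*(2*q − 2*y + v + 1) + (3*v + 4)*(2*q − 2*y + v + 1); both groups contain (2*q − 2*y + v + 1), giving (y + 3*v + 4)*(2*q − 2*y + v + 1).

(2*q − 2*y + v + 1)*(2*y + 2*v + 3)*(y + 3*v + 4)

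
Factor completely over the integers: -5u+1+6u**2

(2u-1)(3u-1)

Need a pair with product 6·1 = 6 and sum -5: that's -3 and -2.
Split the middle term: 6u**2-3u - 2u+1 = 3u(2u-1) - (2u-1).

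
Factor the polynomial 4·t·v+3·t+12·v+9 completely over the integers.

(4·v+3)·(t+3)

Group as (4·t·v+3·t) + (12·v+9) = t·(4·v+3) + 3·(4·v+3).
Both groups share the factor (4·v+3).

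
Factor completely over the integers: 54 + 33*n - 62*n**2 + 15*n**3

(3*n + 2)*(5*n - 9)*(n - 3)

Testing divisors of the constant over divisors of the leading coefficient, n = 9/5 is a root, giving the factor (5*n - 9) and quotient 3*n**2 - 7*n - 6.
The remaining quadratic factors as (n - 3)(3*n + 2).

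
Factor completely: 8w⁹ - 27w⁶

Every term has a factor of w⁶; factoring it out leaves 8w³ - 27.
Recognize a difference of cubes with the parts 2w and 3.

w⁶(2w - 3)(4w² + 6w + 9)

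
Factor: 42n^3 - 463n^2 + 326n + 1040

Trying the rational-root candidates, n = 13/6 is a root, so (6n - 13) is a factor; dividing leaves 7n^2 - 62n - 80.
The remaining quadratic factors as (n - 10)(7n + 8).

(6n - 13)(7n + 8)(n - 10)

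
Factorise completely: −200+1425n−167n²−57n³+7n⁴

(7n−1)(n+5)(n−5)(n−8)

Among the possible rational roots, n = 5 is a root, giving the factor (n−5) and quotient 7n³−22n²−277n+40.
Next, n = 1/7 is a root, so (7n−1) divides it; the quotient is n²−3n−40.
The remaining quadratic factors as (n−8)(n+5).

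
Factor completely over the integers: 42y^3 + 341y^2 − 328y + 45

(6y − 1)(7y − 5)(y + 9)

Trying the rational-root candidates, y = −9 is a root, so (y + 9) is a factor; dividing leaves 42y^2 − 37y + 5.
The remaining quadratic factors as (6y − 1)(7y − 5).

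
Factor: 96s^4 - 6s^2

6s^2(4s + 1)(4s - 1)

Pull out the common factor 6s^2; 16s^2 - 1 is a difference of squares.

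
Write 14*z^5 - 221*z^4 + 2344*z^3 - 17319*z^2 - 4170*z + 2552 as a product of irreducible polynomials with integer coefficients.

By the rational root theorem, z = 2/7 is a root, so (7*z - 2) is a factor; dividing leaves 2*z^4 - 31*z^3 + 326*z^2 - 2381*z - 1276.
Next, z = 11 is a root, so (z - 11) is a factor; dividing leaves 2*z^3 - 9*z^2 + 227*z + 116.
Continuing, z = -1/2 is a root, so (2*z + 1) is a factor; dividing leaves z^2 - 5*z + 116.
The quadratic z^2 - 5*z + 116 has discriminant -439 < 0 and is irreducible over ℤ.

(2*z + 1)*(7*z - 2)*(z - 11)*(z^2 - 5*z + 116)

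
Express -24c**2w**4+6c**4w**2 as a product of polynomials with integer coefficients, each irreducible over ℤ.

Pull out the common factor 6c**2w**2; c**2-4w**2 is a difference of squares.

6c**2w**2(c+2w)(c-2w)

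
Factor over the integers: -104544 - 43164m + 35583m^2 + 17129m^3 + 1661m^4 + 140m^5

Trying the rational-root candidates, m = -11/4 is a root, so (4m + 11) is a factor; dividing leaves 35m^4 + 319m^3 + 3405m^2 - 468m - 9504.
Continuing, m = 8/5 is a root, so (5m - 8) divides it; the quotient is 7m^3 + 75m^2 + 801m + 1188.
Continuing, m = -12/7 is a root, so (7m + 12) is a factor; dividing leaves m^2 + 9m + 99.
The quadratic m^2 + 9m + 99 has discriminant -315 < 0 and is irreducible over ℤ.

(4m + 11)(5m - 8)(7m + 12)(m^2 + 9m + 99)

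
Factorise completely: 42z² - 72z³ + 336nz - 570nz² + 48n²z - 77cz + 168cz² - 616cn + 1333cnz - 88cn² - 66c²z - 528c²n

-(11c - 6z)(6c + n - 12z + 7)(8n + z)

Group: 6c(-88cn - 11cz + 48nz + 6z²) + (n - 12z + 7)(-88cn - 11cz + 48nz + 6z²); both groups contain (-88cn - 11cz + 48nz + 6z²), so (6c + n - 12z + 7) is a factor with cofactor -88cn - 11cz + 48nz + 6z².
The cofactor groups again: -88cn - 11cz + 48nz + 6z² = -8n(11c - 6z) - z(11c - 6z); both groups contain (11c - 6z), giving -(8n + z)(11c - 6z).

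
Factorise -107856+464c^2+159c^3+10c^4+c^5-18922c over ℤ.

(c+7)(c+8)(c-9)(c^2+4c+214)

Testing divisors of the constant over divisors of the leading coefficient, c = -7 is a root, so (c+7) divides it; the quotient is c^4+3c^3+138c^2-502c-15408.
Next, c = 9 is a root, so (c-9) is a factor; dividing leaves c^3+12c^2+246c+1712.
Continuing, c = -8 is a root, so (c+8) divides it; the quotient is c^2+4c+214.
The quadratic c^2+4c+214 has discriminant -840 < 0 and is irreducible over ℤ.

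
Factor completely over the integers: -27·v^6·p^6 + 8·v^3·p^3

Pull out the common factor v^3·p^3, leaving -27·v^3·p^3 + 8.
Recognize a difference of cubes with the parts 2 and 3·v·p.

-p^3·v^3·(3·v·p - 2)·(9·v^2·p^2 + 6·v·p + 4)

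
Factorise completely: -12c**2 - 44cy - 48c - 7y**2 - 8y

-(2c + 7y + 8)(6c + y)

Group: -6c(2c + 7y + 8) - y(2c + 7y + 8); both groups contain (2c + 7y + 8).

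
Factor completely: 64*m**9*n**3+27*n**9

n**3*(4*m**3+3*n**2)*(16*m**6-12*m**3*n**2+9*n**4)

Every term has a factor of n**3; factoring it out leaves 64*m**9+27*n**6.
Recognize a sum of cubes with the parts 3*n**2 and 4*m**3.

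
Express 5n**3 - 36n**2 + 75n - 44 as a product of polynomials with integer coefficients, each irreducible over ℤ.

(5n - 11)(n - 1)(n - 4)

Trying the rational-root candidates, n = 1 is a root, giving the factor (n - 1) and quotient 5n**2 - 31n + 44.
The remaining quadratic factors as (5n - 11)(n - 4).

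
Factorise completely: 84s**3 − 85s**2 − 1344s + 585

(3s − 13)(4s + 15)(7s − 3)

Trying the rational-root candidates, s = 3/7 is a root, giving the factor (7s − 3) and quotient 12s**2 − 7s − 195.
The remaining quadratic factors as (3s − 13)(4s + 15).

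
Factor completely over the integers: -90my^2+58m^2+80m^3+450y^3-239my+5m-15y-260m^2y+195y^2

Group: 8m(10m^2-45my+m+45y^2-3y) + (10y+5)(10m^2-45my+m+45y^2-3y); both groups contain (10m^2-45my+m+45y^2-3y), so (8m+10y+5) is a factor with cofactor 10m^2-45my+m+45y^2-3y.
The cofactor groups again: 10m^2-45my+m+45y^2-3y = 10m(m-3y) + (-15y+1)(m-3y); both groups contain (m-3y), giving (10m-15y+1)(m-3y).

(10m-15y+1)(8m+10y+5)(m-3y)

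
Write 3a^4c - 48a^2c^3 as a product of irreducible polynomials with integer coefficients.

Every term has a factor of 3a^2c. Then a^2 - 16c^2 = (a)² − (4c)².

3a^2c(a + 4c)(a - 4c)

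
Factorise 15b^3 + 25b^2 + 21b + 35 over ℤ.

Group as (15b^3 + 21b) + (25b^2 + 35) = 3b(5b^2 + 7) + 5(5b^2 + 7).
Both groups share the factor (5b^2 + 7).

(3b + 5)(5b^2 + 7)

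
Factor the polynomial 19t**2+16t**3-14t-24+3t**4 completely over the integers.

Trying the rational-root candidates, t = -2 is a root, so (t+2) is a factor; dividing leaves 3t**3+10t**2-t-12.
Next, t = -3 is a root, giving the factor (t+3) and quotient 3t**2+t-4.
The remaining quadratic factors as (3t+4)(t-1).

(3t+4)(t+2)(t+3)(t-1)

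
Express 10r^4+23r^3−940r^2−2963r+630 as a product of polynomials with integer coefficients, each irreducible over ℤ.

Trying the rational-root candidates, r = −7/2 is a root, so (2r+7) divides it; the quotient is 5r^3−6r^2−449r+90.
Continuing, r = 1/5 is a root, so (5r−1) divides it; the quotient is r^2−r−90.
The remaining quadratic factors as (r+9)(r−10).

(2r+7)(5r−1)(r+9)(r−10)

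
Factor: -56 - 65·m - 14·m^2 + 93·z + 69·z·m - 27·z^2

-(9·z - 2·m - 7)·(3·z - 7·m - 8)

Group: -9·z·(3·z - 7·m - 8) + (2·m + 7)·(3·z - 7·m - 8); both groups contain (3·z - 7·m - 8).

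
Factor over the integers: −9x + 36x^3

9x(2x + 1)(2x − 1)

Every term has a factor of 9x. Then 4x^2 − 1 = (2x)² − (1)².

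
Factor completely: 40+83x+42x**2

(6x+5)(7x+8)

Need a pair with product 42·40 = 1680 and sum 83: that's 48 and 35.
Split the middle term: 42x**2+48x + 35x+40 = 6x(7x+8) + 5(7x+8).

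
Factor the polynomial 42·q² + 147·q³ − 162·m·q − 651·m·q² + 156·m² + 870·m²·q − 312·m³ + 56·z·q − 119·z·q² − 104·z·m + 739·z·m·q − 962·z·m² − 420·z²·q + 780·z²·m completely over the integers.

Group: 4·z·(195·z·m − 105·z·q + 52·m² − 119·m·q − 26·m + 49·q² + 14·q) + (−6·m + 3·q)·(195·z·m − 105·z·q + 52·m² − 119·m·q − 26·m + 49·q² + 14·q); both groups contain (195·z·m − 105·z·q + 52·m² − 119·m·q − 26·m + 49·q² + 14·q), so (4·z − 6·m + 3·q) is a factor with cofactor 195·z·m − 105·z·q + 52·m² − 119·m·q − 26·m + 49·q² + 14·q.
The cofactor groups again: 195·z·m − 105·z·q + 52·m² − 119·m·q − 26·m + 49·q² + 14·q = 15·z·(13·m − 7·q) + (4·m − 7·q − 2)·(13·m − 7·q); both groups contain (13·m − 7·q), giving (15·z + 4·m − 7·q − 2)·(13·m − 7·q).

(4·z − 6·m + 3·q)·(13·m − 7·q)·(15·z + 4·m − 7·q − 2)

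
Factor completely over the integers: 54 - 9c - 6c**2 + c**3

(c + 3)(c - 3)(c - 6)

Trying the rational-root candidates, c = 6 is a root, giving the factor (c - 6) and quotient c**2 - 9.
The remaining quadratic factors as (c + 3)(c - 3).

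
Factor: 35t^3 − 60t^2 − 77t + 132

Group as (35t^3 − 77t) + (−60t^2 + 132) = 7t(5t^2 − 11) − 12(5t^2 − 11).
Both groups share the factor (5t^2 − 11).

(7t − 12)(5t^2 − 11)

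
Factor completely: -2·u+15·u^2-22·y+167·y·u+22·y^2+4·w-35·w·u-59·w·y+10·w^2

Group: 2·w·(5·w-2·y-15·u+2) + (-11·y-u)·(5·w-2·y-15·u+2); both groups contain (5·w-2·y-15·u+2).

(5·w-2·y-15·u+2)·(2·w-11·y-u)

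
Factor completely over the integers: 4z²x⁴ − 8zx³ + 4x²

4x²(zx − 1)²

Pull out the common factor 4x², leaving z²x² − 2zx + 1.
Recognize a perfect-square trinomial with the parts zx and 1.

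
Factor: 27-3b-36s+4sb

Group as (4sb-36s) + (-3b+27) = 4s(b-9) - 3(b-9).
Both groups share the factor (b-9).

(4s-3)(b-9)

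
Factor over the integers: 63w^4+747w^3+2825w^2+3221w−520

(3w+13)(3w+8)(7w−1)(w+5)

Testing divisors of the constant over divisors of the leading coefficient, w = 1/7 is a root, so (7w−1) divides it; the quotient is 9w^3+108w^2+419w+520.
Then w = −8/3 is a root, so (3w+8) is a factor; dividing leaves 3w^2+28w+65.
The remaining quadratic factors as (w+5)(3w+13).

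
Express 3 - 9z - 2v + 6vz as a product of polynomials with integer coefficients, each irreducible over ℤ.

Group as (6vz - 2v) + (-9z + 3) = 2v(3z - 1) - 3(3z - 1).
Both groups share the factor (3z - 1).

(2v - 3)(3z - 1)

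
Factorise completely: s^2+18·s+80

(s+10)·(s+8)

Two integers with product 80 and sum 18 are 10 and 8.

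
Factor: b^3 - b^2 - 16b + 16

(b + 4)(b - 1)(b - 4)

Testing divisors of the constant over divisors of the leading coefficient, b = 4 is a root, so (b - 4) divides it; the quotient is b^2 + 3b - 4.
The remaining quadratic factors as (b + 4)(b - 1).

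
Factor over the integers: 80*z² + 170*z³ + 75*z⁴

Pull out the common factor 5*z², then factor the remaining trinomial.

5*z²*(3*z + 2)*(5*z + 8)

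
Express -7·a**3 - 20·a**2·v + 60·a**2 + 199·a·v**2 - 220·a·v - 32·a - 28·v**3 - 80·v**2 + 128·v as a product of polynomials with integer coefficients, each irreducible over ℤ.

Group: a·(-7·a**2 - 48·a·v + 60·a + 7·v**2 + 20·v - 32) - 4·v·(-7·a**2 - 48·a·v + 60·a + 7·v**2 + 20·v - 32); both groups contain (-7·a**2 - 48·a·v + 60·a + 7·v**2 + 20·v - 32), so (a - 4·v) is a factor with cofactor -7·a**2 - 48·a·v + 60·a + 7·v**2 + 20·v - 32.
The cofactor groups again: -7·a**2 - 48·a·v + 60·a + 7·v**2 + 20·v - 32 = -a·(7·a - v - 4) + (-7·v + 8)·(7·a - v - 4); both groups contain (7·a - v - 4), giving -(a + 7·v - 8)·(7·a - v - 4).

-(7·a - v - 4)·(a + 7·v - 8)·(a - 4·v)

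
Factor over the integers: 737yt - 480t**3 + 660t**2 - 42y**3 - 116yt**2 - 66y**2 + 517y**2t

-(y - 12t)(7y - 8t + 11)(6y + 5t)

Group: y(-42y**2 + 13yt - 66y + 40t**2 - 55t) - 12t(-42y**2 + 13yt - 66y + 40t**2 - 55t); both groups contain (-42y**2 + 13yt - 66y + 40t**2 - 55t), so (y - 12t) is a factor with cofactor -42y**2 + 13yt - 66y + 40t**2 - 55t.
The cofactor groups again: -42y**2 + 13yt - 66y + 40t**2 - 55t = -7y(6y + 5t) + (8t - 11)(6y + 5t); both groups contain (6y + 5t), giving -(7y - 8t + 11)(6y + 5t).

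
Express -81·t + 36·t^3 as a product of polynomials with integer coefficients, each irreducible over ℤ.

Every term has a factor of 9·t. Then 4·t^2 - 9 = (2·t)² − (3)².

9·t·(2·t + 3)·(2·t - 3)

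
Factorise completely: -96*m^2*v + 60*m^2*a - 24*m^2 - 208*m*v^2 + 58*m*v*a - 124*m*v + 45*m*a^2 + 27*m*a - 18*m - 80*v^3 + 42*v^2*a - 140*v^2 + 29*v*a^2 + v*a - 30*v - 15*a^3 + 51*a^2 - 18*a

-(8*v - 5*a + 2)*(4*m + 2*v - a + 3)*(3*m + 5*v + 3*a)

Group: 3*m*(-32*m*v + 20*m*a - 8*m - 16*v^2 + 18*v*a - 28*v - 5*a^2 + 17*a - 6) + (5*v + 3*a)*(-32*m*v + 20*m*a - 8*m - 16*v^2 + 18*v*a - 28*v - 5*a^2 + 17*a - 6); both groups contain (-32*m*v + 20*m*a - 8*m - 16*v^2 + 18*v*a - 28*v - 5*a^2 + 17*a - 6), so (3*m + 5*v + 3*a) is a factor with cofactor -32*m*v + 20*m*a - 8*m - 16*v^2 + 18*v*a - 28*v - 5*a^2 + 17*a - 6.
The cofactor groups again: -32*m*v + 20*m*a - 8*m - 16*v^2 + 18*v*a - 28*v - 5*a^2 + 17*a - 6 = -8*v*(4*m + 2*v - a + 3) + (5*a - 2)*(4*m + 2*v - a + 3); both groups contain (4*m + 2*v - a + 3), giving -(8*v - 5*a + 2)*(4*m + 2*v - a + 3).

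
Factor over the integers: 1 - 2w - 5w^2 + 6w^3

(2w + 1)(3w - 1)(w - 1)

Trying the rational-root candidates, w = 1/3 is a root, so (3w - 1) divides it; the quotient is 2w^2 - w - 1.
The remaining quadratic factors as (2w + 1)(w - 1).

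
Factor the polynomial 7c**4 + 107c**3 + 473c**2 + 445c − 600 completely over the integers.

Among the possible rational roots, c = 5/7 is a root, giving the factor (7c − 5) and quotient c**3 + 16c**2 + 79c + 120.
Next, c = −5 is a root, so (c + 5) is a factor; dividing leaves c**2 + 11c + 24.
The remaining quadratic factors as (c + 8)(c + 3).

(7c − 5)(c + 3)(c + 5)(c + 8)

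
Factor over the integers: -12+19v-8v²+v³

Among the possible rational roots, v = 1 is a root, giving the factor (v-1) and quotient v²-7v+12.
The remaining quadratic factors as (v-4)(v-3).

(v-1)(v-3)(v-4)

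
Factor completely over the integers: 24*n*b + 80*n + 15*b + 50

Group as (24*n*b + 80*n) + (15*b + 50) = 8*n*(3*b + 10) + 5*(3*b + 10).
Both groups share the factor (3*b + 10).

(3*b + 10)*(8*n + 5)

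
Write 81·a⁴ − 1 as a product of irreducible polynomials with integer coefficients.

(3·a)⁴ − (1)⁴ = ((3·a)² − (1)²)((3·a)² + (1)²); the first factor splits again, the second (9·a² + 1) is irreducible.

(3·a + 1)·(3·a − 1)·(9·a² + 1)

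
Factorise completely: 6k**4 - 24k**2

6k**2(k + 2)(k - 2)

Factor out 6k**2, leaving k**2 - 4, which is a difference of two squares.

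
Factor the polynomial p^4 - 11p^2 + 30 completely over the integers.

Substitute u = p^2 to get a quadratic in u, then factor.
p^2 - 6 is irreducible over ℤ (6 is not a perfect square).
p^2 - 5 is irreducible over ℤ (5 is not a perfect square).

(p^2 - 5)(p^2 - 6)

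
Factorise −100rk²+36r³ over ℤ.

4r(3r−5k)(3r+5k)

Every term has a factor of 4r. Then 9r²−25k² = (3r)² − (5k)².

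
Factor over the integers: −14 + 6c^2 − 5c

(6c + 7)(c − 2)

Need a pair with product 6·(−14) = −84 and sum −5: that's 7 and −12.
Split the middle term: 6c^2 + 7c − 12c − 14 = c(6c + 7) − 2(6c + 7).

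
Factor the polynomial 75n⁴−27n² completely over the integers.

3n²(5n+3)(5n−3)

Factor out 3n², leaving 25n²−9, which is a difference of two squares.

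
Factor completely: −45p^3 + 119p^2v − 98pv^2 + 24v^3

−(5p − 6v)(9p − 4v)(p − v)

Group: 9p(−5p^2 + 11pv − 6v^2) − 4v(−5p^2 + 11pv − 6v^2); both groups contain (−5p^2 + 11pv − 6v^2), so (9p − 4v) is a factor with cofactor −5p^2 + 11pv − 6v^2.
The cofactor groups again: −5p^2 + 11pv − 6v^2 = −p(5p − 6v) + v(5p − 6v); both groups contain (5p − 6v), giving −(p − v)(5p − 6v).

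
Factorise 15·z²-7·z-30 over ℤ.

Need a pair with product 15·(-30) = -450 and sum -7: that's -25 and 18.
Split the middle term: 15·z²-25·z + 18·z-30 = 5·z·(3·z-5) + 6·(3·z-5).

(3·z-5)·(5·z+6)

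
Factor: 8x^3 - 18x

Factor out 2x, leaving 4x^2 - 9, which is a difference of two squares.

2x(2x + 3)(2x - 3)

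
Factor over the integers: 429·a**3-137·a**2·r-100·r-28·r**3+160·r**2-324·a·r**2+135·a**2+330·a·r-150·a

(11·a+r-5)·(13·a-14·r+10)·(3·a+2·r)

Group: 11·a·(39·a**2-16·a·r+30·a-28·r**2+20·r) + (r-5)·(39·a**2-16·a·r+30·a-28·r**2+20·r); both groups contain (39·a**2-16·a·r+30·a-28·r**2+20·r), so (11·a+r-5) is a factor with cofactor 39·a**2-16·a·r+30·a-28·r**2+20·r.
The cofactor groups again: 39·a**2-16·a·r+30·a-28·r**2+20·r = 13·a·(3·a+2·r) + (-14·r+10)·(3·a+2·r); both groups contain (3·a+2·r), giving (13·a-14·r+10)·(3·a+2·r).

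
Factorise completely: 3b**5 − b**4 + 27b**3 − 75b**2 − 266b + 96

(3b − 1)(b + 2)(b − 3)(b**2 + b + 16)

Testing divisors of the constant over divisors of the leading coefficient, b = −2 is a root, so (b + 2) is a factor; dividing leaves 3b**4 − 7b**3 + 41b**2 − 157b + 48.
Continuing, b = 1/3 is a root, so (3b − 1) is a factor; dividing leaves b**3 − 2b**2 + 13b − 48.
Continuing, b = 3 is a root, giving the factor (b − 3) and quotient b**2 + b + 16.
The quadratic b**2 + b + 16 has discriminant −63 < 0 and is irreducible over ℤ.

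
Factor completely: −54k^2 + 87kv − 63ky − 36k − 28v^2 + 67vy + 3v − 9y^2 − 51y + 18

−(6k − 7v + y + 6)(9k − 4v + 9y − 3)

Group: −6k(9k − 4v + 9y − 3) + (7v − y − 6)(9k − 4v + 9y − 3); both groups contain (9k − 4v + 9y − 3).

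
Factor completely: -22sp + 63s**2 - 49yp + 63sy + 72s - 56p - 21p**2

Group: 9s(7s + 7y + 3p + 8) - 7p(7s + 7y + 3p + 8); both groups contain (7s + 7y + 3p + 8).

(9s - 7p)(7s + 7y + 3p + 8)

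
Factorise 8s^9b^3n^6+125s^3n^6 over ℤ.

n^6s^3(2s^2b+5)(4s^4b^2-10s^2b+25)

Factor out s^3n^6 first: what remains is 8s^6b^3+125.
Recognize a sum of cubes with the parts 2s^2b and 5.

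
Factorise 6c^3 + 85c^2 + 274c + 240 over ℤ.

Testing divisors of the constant over divisors of the leading coefficient, c = -8/3 is a root, so (3c + 8) is a factor; dividing leaves 2c^2 + 23c + 30.
The remaining quadratic factors as (2c + 3)(c + 10).

(2c + 3)(3c + 8)(c + 10)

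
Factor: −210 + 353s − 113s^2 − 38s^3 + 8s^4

(2s + 7)(4s − 5)(s − 1)(s − 6)

Trying the rational-root candidates, s = 6 is a root, so (s − 6) is a factor; dividing leaves 8s^3 + 10s^2 − 53s + 35.
Then s = 5/4 is a root, so (4s − 5) is a factor; dividing leaves 2s^2 + 5s − 7.
The remaining quadratic factors as (s − 1)(2s + 7).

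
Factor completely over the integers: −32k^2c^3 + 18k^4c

Factor out 2k^2c, leaving 9k^2 − 16c^2, which is a difference of two squares.

2ck^2(3k − 4c)(3k + 4c)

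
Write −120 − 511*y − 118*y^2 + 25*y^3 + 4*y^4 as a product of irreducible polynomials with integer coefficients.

Trying the rational-root candidates, y = −1/4 is a root, so (4*y + 1) divides it; the quotient is y^3 + 6*y^2 − 31*y − 120.
Then y = −3 is a root, giving the factor (y + 3) and quotient y^2 + 3*y − 40.
The remaining quadratic factors as (y + 8)(y − 5).

(4*y + 1)*(y + 3)*(y + 8)*(y − 5)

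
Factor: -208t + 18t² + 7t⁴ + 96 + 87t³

(7t - 4)(t + 12)(t + 2)(t - 1)

Among the possible rational roots, t = 4/7 is a root, so (7t - 4) is a factor; dividing leaves t³ + 13t² + 10t - 24.
Continuing, t = 1 is a root, giving the factor (t - 1) and quotient t² + 14t + 24.
The remaining quadratic factors as (t + 2)(t + 12).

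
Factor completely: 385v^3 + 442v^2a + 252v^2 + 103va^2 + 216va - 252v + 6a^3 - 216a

Group: 7v(55v^2 + 16va + 36v + a^2 - 36) + 6a(55v^2 + 16va + 36v + a^2 - 36); both groups contain (55v^2 + 16va + 36v + a^2 - 36), so (7v + 6a) is a factor with cofactor 55v^2 + 16va + 36v + a^2 - 36.
The cofactor groups again: 55v^2 + 16va + 36v + a^2 - 36 = 11v(5v + a + 6) + (a - 6)(5v + a + 6); both groups contain (5v + a + 6), giving (11v + a - 6)(5v + a + 6).

(7v + 6a)(11v + a - 6)(5v + a + 6)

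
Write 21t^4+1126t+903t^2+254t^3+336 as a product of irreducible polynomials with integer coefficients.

(3t+8)(7t+3)(t+2)(t+7)

Testing divisors of the constant over divisors of the leading coefficient, t = −7 is a root, giving the factor (t+7) and quotient 21t^3+107t^2+154t+48.
Continuing, t = −8/3 is a root, so (3t+8) is a factor; dividing leaves 7t^2+17t+6.
The remaining quadratic factors as (7t+3)(t+2).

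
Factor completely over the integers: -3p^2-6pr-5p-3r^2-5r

Group: -p(3p+3r+5) - r(3p+3r+5); both groups contain (3p+3r+5).

-(3p+3r+5)(p+r)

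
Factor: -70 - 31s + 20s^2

Need a pair with product 20·(-70) = -1400 and sum -31: that's -56 and 25.
Split the middle term: 20s^2 - 56s + 25s - 70 = 4s(5s - 14) + 5(5s - 14).

(4s + 5)(5s - 14)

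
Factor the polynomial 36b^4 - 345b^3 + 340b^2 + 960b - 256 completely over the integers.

By the rational root theorem, b = 1/4 is a root, giving the factor (4b - 1) and quotient 9b^3 - 84b^2 + 64b + 256.
Next, b = 8/3 is a root, so (3b - 8) divides it; the quotient is 3b^2 - 20b - 32.
The remaining quadratic factors as (b - 8)(3b + 4).

(3b + 4)(3b - 8)(4b - 1)(b - 8)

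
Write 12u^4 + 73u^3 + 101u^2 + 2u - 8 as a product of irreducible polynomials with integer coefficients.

Trying the rational-root candidates, u = 1/4 is a root, giving the factor (4u - 1) and quotient 3u^3 + 19u^2 + 30u + 8.
Then u = -1/3 is a root, so (3u + 1) is a factor; dividing leaves u^2 + 6u + 8.
The remaining quadratic factors as (u + 2)(u + 4).

(3u + 1)(4u - 1)(u + 2)(u + 4)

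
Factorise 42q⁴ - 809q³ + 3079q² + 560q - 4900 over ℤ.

(6q + 7)(7q - 10)(q - 14)(q - 5)

Trying the rational-root candidates, q = 14 is a root, giving the factor (q - 14) and quotient 42q³ - 221q² - 15q + 350.
Then q = 5 is a root, so (q - 5) divides it; the quotient is 42q² - 11q - 70.
The remaining quadratic factors as (7q - 10)(6q + 7).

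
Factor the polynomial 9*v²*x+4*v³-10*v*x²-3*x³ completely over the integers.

(4*v+x)*(v+3*x)*(v-x)

Group: v*(4*v²-3*v*x-x²) + 3*x*(4*v²-3*v*x-x²); both groups contain (4*v²-3*v*x-x²), so (v+3*x) is a factor with cofactor 4*v²-3*v*x-x².
The cofactor groups again: 4*v²-3*v*x-x² = v*(4*v+x) - x*(4*v+x); both groups contain (4*v+x), giving (v-x)*(4*v+x).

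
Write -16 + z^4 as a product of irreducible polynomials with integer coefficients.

Difference of squares twice: with A = z and B = 2, A⁴ − B⁴ = (A² − B²)(A² + B²), and A² − B² factors again.

(z + 2)·(z - 2)·(z^2 + 4)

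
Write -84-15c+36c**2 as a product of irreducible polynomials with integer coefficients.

3(3c+4)(4c-7)

Pull out the common factor 3, then factor the remaining trinomial.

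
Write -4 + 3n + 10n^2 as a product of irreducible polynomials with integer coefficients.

Need a pair with product 10·(-4) = -40 and sum 3: that's -5 and 8.
Split the middle term: 10n^2 - 5n + 8n - 4 = 5n(2n - 1) + 4(2n - 1).

(2n - 1)(5n + 4)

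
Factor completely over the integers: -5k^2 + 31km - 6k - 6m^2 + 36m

Group: -5k(k - 6m) + (m - 6)(k - 6m); both groups contain (k - 6m).

-(5k - m + 6)(k - 6m)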